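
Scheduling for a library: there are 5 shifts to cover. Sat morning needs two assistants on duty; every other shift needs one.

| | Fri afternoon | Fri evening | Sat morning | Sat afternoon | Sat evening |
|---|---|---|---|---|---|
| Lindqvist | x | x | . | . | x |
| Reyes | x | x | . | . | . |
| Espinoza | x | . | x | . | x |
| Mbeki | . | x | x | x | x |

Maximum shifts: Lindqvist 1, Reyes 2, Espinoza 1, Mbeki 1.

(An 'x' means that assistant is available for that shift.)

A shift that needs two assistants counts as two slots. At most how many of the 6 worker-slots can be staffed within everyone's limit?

Total capacity across all assistants is 1+2+1+1 = 5, and 6 slots are needed, so at most 5 can be filled.
An assignment achieving 5: Fri afternoon→Reyes, Fri evening→Reyes, Sat morning→Espinoza, Sat afternoon→Mbeki, Sat evening→Lindqvist.
Loads: Lindqvist 1/1, Reyes 2/2, Espinoza 1/1, Mbeki 1/1.

5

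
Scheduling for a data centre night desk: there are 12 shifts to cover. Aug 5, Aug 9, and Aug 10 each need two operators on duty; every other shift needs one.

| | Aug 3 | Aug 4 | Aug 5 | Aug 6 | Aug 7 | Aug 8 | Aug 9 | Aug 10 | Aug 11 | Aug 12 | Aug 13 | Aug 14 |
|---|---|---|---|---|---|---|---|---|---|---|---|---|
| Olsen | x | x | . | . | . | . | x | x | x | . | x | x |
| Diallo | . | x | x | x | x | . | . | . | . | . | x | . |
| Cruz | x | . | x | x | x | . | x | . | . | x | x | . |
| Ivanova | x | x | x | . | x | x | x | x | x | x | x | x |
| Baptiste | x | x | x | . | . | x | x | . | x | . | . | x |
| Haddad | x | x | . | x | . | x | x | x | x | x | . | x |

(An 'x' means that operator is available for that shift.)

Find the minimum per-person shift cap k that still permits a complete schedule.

3

With 6 operators and 15 worker-slots to fill, someone must work at least ⌈15/6⌉ = 3 shifts, so k ≥ 3.
k = 3 works: Aug 3→Cruz, Aug 4→Diallo, Aug 5→Cruz+Baptiste, Aug 6→Diallo, Aug 7→Diallo, Aug 8→Ivanova, Aug 9→Baptiste+Haddad, Aug 10→Olsen+Ivanova, Aug 11→Olsen, Aug 12→Cruz, Aug 13→Olsen, Aug 14→Ivanova.
Loads: Olsen 3, Diallo 3, Cruz 3, Ivanova 3, Baptiste 2, Haddad 1 — all ≤ 3.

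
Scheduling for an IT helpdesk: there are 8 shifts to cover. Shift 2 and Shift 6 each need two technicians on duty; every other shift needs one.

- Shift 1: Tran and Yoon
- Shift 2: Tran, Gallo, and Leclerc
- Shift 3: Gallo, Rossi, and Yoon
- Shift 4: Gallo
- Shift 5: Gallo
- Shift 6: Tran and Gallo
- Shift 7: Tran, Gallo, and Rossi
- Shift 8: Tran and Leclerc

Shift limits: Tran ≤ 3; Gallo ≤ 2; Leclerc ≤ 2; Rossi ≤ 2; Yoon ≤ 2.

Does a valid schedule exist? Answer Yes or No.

Total capacity is 11 and 10 slots are needed, so capacity alone doesn't rule it out.
Shifts {Shift 4, Shift 5, Shift 6} need 4 worker-slots in total, but the technicians available for any of those shifts (Tran and Gallo) can supply at most 3 among them. So no valid schedule exists.

No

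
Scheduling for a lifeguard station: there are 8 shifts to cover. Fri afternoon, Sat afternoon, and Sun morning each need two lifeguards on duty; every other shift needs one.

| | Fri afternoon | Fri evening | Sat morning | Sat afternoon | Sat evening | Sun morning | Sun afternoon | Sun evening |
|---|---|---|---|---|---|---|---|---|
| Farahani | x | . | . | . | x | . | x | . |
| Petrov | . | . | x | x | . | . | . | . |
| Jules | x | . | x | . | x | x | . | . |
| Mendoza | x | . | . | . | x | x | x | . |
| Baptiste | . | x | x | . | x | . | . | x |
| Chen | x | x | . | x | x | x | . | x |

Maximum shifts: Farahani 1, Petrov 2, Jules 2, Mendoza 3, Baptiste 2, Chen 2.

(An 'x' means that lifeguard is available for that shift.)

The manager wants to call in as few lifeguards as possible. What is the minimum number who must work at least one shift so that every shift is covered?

11 slots to fill and no one can take more than 3, so at least ⌈11/3⌉ = 4 lifeguards are needed.
Any 4 lifeguards together have capacity at most 3+2+2+2 = 9 < 11 slots, so 4 can never suffice.
Petrov, Jules, Mendoza, Baptiste, and Chen alone can cover everything: Fri afternoon→Jules+Mendoza, Fri evening→Baptiste, Sat morning→Petrov, Sat afternoon→Petrov+Chen, Sat evening→Chen, Sun morning→Jules+Mendoza, Sun afternoon→Mendoza, Sun evening→Baptiste.

5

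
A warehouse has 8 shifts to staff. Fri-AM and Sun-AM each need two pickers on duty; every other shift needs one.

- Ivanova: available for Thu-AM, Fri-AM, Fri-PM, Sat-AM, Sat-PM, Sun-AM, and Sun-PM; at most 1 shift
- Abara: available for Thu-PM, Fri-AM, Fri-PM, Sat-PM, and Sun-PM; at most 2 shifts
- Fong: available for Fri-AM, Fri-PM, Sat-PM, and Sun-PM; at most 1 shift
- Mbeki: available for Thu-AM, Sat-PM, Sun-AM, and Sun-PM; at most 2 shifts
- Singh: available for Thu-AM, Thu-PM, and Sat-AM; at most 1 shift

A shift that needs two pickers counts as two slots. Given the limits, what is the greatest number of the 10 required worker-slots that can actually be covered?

Total capacity across all pickers is 1+2+1+2+1 = 7, and 10 slots are needed, so at most 7 can be filled.
An assignment achieving 7: Thu-AM→Singh, Thu-PM→Abara, Fri-AM→Abara+Fong, Sat-AM→Ivanova, Sat-PM→Mbeki, Sun-AM→Mbeki.
Loads: Ivanova 1/1, Abara 2/2, Fong 1/1, Mbeki 2/2, Singh 1/1.

7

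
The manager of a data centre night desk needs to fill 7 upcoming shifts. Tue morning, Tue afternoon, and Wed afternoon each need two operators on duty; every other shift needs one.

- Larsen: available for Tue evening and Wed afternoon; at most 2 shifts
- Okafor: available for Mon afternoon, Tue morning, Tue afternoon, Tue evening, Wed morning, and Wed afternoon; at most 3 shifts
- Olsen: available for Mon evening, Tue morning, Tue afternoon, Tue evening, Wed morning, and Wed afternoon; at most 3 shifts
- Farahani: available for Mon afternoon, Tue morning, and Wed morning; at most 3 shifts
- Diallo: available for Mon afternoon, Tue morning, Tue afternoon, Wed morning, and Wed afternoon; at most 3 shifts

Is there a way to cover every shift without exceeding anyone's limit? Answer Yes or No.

Yes

Mon evening can only be covered by Olsen, so that assignment is forced.
One valid schedule: Mon afternoon→Okafor, Mon evening→Olsen, Tue morning→Olsen+Farahani, Tue afternoon→Okafor+Olsen, Tue evening→Larsen, Wed morning→Okafor, Wed afternoon→Larsen+Diallo.
Loads: Larsen 2/2, Okafor 3/3, Olsen 3/3, Farahani 1/3, Diallo 1/3 — all within limits.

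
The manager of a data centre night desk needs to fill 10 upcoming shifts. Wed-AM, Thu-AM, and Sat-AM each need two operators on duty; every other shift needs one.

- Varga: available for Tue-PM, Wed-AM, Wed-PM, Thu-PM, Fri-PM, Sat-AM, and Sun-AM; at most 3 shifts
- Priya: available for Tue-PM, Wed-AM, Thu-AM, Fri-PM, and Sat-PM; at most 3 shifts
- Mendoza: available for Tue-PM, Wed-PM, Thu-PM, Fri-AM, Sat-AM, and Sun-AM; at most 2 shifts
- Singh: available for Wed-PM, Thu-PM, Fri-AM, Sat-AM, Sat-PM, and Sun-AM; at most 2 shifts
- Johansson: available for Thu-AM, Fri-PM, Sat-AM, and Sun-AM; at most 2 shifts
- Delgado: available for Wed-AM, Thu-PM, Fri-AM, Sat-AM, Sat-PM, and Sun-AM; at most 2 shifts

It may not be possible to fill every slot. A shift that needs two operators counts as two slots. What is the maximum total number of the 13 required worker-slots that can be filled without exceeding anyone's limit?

Total capacity across all operators is 3+3+2+2+2+2 = 14, and 13 slots are needed, so at most 13 can be filled.
An assignment achieving 13: Tue-PM→Varga, Wed-AM→Varga+Priya, Wed-PM→Varga, Thu-AM→Priya+Johansson, Thu-PM→Mendoza, Fri-AM→Mendoza, Fri-PM→Priya, Sat-AM→Singh+Johansson, Sat-PM→Singh, Sun-AM→Delgado.
Loads: Varga 3/3, Priya 3/3, Mendoza 2/2, Singh 2/2, Johansson 2/2, Delgado 1/2.

13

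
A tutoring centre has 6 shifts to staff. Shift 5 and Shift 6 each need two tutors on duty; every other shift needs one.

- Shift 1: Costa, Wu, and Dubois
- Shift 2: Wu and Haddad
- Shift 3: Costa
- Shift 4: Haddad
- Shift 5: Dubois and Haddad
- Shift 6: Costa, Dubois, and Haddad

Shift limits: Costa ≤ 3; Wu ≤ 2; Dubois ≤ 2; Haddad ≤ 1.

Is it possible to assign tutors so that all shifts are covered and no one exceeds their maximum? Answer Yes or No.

No

Total capacity is 8 and 8 slots are needed, so capacity alone doesn't rule it out.
Shifts {Shift 4, Shift 5} need 3 worker-slots in total, but the tutors available for any of those shifts (Dubois and Haddad) can supply at most 2 among them. So no valid schedule exists.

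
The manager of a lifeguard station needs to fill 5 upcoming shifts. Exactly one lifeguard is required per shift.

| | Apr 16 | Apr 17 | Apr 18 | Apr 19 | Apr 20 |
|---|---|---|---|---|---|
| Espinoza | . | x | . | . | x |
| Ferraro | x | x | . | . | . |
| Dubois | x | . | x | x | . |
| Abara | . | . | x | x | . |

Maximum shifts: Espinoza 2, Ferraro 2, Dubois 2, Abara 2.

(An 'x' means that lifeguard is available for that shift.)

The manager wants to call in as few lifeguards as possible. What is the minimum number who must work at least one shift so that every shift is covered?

3

5 slots to fill and no one can take more than 2, so at least ⌈5/2⌉ = 3 lifeguards are needed.
Espinoza, Ferraro, and Dubois alone can cover everything: Apr 16→Ferraro, Apr 17→Espinoza, Apr 18→Dubois, Apr 19→Dubois, Apr 20→Espinoza.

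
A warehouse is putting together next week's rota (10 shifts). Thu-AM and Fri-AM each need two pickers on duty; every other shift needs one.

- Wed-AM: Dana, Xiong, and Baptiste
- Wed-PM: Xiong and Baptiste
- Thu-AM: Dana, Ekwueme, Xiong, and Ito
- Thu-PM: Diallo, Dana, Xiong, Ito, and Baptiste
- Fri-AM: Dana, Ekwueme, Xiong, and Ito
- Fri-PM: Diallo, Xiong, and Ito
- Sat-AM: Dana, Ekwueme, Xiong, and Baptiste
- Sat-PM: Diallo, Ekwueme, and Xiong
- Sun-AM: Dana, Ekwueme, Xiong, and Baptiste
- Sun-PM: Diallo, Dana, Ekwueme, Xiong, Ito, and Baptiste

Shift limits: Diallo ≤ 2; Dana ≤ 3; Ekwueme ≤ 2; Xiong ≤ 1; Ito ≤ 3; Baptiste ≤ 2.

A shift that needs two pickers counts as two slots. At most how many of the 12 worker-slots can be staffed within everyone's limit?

12

Total capacity across all pickers is 2+3+2+1+3+2 = 13, and 12 slots are needed, so at most 12 can be filled.
An assignment achieving 12: Wed-AM→Dana, Wed-PM→Xiong, Thu-AM→Dana+Ekwueme, Thu-PM→Ito, Fri-AM→Dana+Ekwueme, Fri-PM→Diallo, Sat-AM→Baptiste, Sat-PM→Diallo, Sun-AM→Baptiste, Sun-PM→Ito.
Loads: Diallo 2/2, Dana 3/3, Ekwueme 2/2, Xiong 1/1, Ito 2/3, Baptiste 2/2.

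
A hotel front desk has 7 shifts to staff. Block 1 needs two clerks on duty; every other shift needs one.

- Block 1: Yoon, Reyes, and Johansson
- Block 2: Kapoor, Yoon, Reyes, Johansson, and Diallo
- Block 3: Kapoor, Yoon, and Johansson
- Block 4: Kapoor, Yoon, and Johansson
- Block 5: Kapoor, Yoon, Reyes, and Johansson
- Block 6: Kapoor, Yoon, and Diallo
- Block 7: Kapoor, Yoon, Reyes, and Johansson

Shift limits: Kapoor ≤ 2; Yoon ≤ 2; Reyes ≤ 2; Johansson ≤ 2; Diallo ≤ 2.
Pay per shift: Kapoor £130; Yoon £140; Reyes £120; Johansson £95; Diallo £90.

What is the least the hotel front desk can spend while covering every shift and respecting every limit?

Picking the cheapest available clerk for each shift independently would cost £775, but that ignores the shift limits.
An optimal schedule: Block 1→Johansson+Reyes, Block 2→Diallo, Block 3→Johansson, Block 4→Kapoor, Block 5→Reyes, Block 6→Diallo, Block 7→Kapoor.
Total: 95 + 120 + 90 + 95 + 130 + 120 + 90 + 130 = £870.

£870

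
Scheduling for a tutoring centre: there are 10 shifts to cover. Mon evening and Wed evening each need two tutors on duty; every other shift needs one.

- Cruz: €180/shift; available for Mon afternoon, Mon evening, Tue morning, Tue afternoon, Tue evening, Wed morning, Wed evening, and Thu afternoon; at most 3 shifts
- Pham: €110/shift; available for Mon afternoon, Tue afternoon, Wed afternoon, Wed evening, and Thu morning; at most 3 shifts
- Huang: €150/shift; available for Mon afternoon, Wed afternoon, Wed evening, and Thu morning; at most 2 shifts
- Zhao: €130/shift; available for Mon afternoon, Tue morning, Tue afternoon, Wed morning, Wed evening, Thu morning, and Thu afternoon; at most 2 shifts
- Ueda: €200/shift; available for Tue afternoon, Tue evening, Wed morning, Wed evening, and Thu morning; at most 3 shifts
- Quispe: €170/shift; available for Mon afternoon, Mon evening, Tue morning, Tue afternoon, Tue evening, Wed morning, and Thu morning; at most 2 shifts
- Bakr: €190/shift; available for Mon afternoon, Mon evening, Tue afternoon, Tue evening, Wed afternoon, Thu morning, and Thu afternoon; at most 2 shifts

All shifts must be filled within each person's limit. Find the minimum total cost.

€1770

Picking the cheapest available tutor for each shift independently would cost €1590, but that ignores the shift limits.
An optimal schedule: Mon afternoon→Pham, Mon evening→Quispe+Cruz, Tue morning→Zhao, Tue afternoon→Pham, Tue evening→Quispe, Wed morning→Cruz, Wed afternoon→Pham, Wed evening→Huang+Cruz, Thu morning→Huang, Thu afternoon→Zhao.
Total: 110 + 170 + 180 + 130 + 110 + 170 + 180 + 110 + 150 + 180 + 150 + 130 = €1770.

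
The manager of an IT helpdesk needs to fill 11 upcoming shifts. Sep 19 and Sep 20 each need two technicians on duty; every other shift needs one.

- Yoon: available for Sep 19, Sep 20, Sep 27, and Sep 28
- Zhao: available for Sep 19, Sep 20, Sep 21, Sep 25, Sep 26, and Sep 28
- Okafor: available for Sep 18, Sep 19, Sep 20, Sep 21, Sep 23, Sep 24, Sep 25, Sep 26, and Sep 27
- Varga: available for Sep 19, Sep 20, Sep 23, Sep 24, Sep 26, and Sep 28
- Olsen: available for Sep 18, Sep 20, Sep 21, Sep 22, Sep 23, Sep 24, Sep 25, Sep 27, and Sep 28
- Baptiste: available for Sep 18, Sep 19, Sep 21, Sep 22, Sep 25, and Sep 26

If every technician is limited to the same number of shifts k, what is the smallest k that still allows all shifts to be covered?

With 6 technicians and 13 worker-slots to fill, someone must work at least ⌈13/6⌉ = 3 shifts, so k ≥ 3.
k = 3 works: Sep 18→Okafor, Sep 19→Yoon+Varga, Sep 20→Varga+Olsen, Sep 21→Zhao, Sep 22→Olsen, Sep 23→Okafor, Sep 24→Okafor, Sep 25→Zhao, Sep 26→Zhao, Sep 27→Yoon, Sep 28→Yoon.
Loads: Yoon 3, Zhao 3, Okafor 3, Varga 2, Olsen 2, Baptiste 0 — all ≤ 3.

3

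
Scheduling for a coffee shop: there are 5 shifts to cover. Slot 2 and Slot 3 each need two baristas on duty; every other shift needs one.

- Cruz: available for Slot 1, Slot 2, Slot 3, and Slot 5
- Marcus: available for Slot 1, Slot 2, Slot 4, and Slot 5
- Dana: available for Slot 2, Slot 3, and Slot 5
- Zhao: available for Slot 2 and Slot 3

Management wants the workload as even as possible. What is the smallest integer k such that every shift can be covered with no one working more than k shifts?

With 4 baristas and 7 worker-slots to fill, someone must work at least ⌈7/4⌉ = 2 shifts, so k ≥ 2.
k = 2 works: Slot 1→Cruz, Slot 2→Dana+Zhao, Slot 3→Cruz+Dana, Slot 4→Marcus, Slot 5→Marcus.
Loads: Cruz 2, Marcus 2, Dana 2, Zhao 1 — all ≤ 2.

2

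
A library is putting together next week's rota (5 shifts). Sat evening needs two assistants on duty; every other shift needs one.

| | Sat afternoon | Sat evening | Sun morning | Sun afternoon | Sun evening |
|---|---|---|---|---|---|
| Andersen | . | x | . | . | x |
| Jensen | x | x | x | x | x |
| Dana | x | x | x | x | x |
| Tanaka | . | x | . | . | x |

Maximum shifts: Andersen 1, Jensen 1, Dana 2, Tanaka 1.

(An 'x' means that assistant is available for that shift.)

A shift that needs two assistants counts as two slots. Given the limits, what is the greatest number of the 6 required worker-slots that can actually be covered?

Total capacity across all assistants is 1+1+2+1 = 5, and 6 slots are needed, so at most 5 can be filled.
An assignment achieving 5: Sat afternoon→Jensen, Sat evening→Andersen+Tanaka, Sun morning→Dana, Sun afternoon→Dana.
Loads: Andersen 1/1, Jensen 1/1, Dana 2/2, Tanaka 1/1.

5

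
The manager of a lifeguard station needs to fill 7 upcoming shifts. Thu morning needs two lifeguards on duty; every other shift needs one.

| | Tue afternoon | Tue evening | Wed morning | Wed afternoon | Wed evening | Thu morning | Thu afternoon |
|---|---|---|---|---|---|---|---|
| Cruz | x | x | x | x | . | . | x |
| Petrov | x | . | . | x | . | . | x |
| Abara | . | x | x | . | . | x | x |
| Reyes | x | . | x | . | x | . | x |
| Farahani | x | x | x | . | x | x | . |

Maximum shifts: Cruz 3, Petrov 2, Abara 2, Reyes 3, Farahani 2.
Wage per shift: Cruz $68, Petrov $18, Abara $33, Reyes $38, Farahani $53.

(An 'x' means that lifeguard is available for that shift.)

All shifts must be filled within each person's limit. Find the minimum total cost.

Thu morning can only be covered by Abara and Farahani, so that assignment is forced.
Picking the cheapest available lifeguard for each shift independently would cost $244, but that ignores the shift limits.
An optimal schedule: Tue afternoon→Petrov, Tue evening→Abara, Wed morning→Reyes, Wed afternoon→Petrov, Wed evening→Reyes, Thu morning→Abara+Farahani, Thu afternoon→Reyes.
Total: 18 + 33 + 38 + 18 + 38 + 33 + 53 + 38 = $269.

$269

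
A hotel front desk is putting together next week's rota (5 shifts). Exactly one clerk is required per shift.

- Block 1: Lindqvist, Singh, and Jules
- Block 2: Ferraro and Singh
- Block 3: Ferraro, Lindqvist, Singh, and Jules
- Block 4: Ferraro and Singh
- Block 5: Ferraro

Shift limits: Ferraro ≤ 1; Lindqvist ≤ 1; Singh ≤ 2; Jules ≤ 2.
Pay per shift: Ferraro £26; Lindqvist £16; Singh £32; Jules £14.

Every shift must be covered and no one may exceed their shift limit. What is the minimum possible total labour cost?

£118

Block 5 can only be covered by Ferraro, so that assignment is forced.
Picking the cheapest available clerk for each shift independently would cost £106, but that ignores the shift limits.
An optimal schedule: Block 1→Jules, Block 2→Singh, Block 3→Jules, Block 4→Singh, Block 5→Ferraro.
Total: 14 + 32 + 14 + 32 + 26 = £118.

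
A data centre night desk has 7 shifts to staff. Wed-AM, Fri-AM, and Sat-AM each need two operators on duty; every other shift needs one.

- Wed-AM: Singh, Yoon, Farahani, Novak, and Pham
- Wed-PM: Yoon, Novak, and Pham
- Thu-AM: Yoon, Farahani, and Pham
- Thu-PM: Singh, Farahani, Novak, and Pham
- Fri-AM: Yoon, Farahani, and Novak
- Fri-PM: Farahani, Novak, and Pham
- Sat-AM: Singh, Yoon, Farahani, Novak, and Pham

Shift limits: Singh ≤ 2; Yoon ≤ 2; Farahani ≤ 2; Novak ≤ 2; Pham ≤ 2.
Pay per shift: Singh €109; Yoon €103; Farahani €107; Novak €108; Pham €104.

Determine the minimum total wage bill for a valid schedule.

€1062

Picking the cheapest available operator for each shift independently would cost €1038, but that ignores the shift limits.
An optimal schedule: Wed-AM→Singh+Pham, Wed-PM→Yoon, Thu-AM→Yoon, Thu-PM→Singh, Fri-AM→Farahani+Novak, Fri-PM→Farahani, Sat-AM→Novak+Pham.
Total: 109 + 104 + 103 + 103 + 109 + 107 + 108 + 107 + 108 + 104 = €1062.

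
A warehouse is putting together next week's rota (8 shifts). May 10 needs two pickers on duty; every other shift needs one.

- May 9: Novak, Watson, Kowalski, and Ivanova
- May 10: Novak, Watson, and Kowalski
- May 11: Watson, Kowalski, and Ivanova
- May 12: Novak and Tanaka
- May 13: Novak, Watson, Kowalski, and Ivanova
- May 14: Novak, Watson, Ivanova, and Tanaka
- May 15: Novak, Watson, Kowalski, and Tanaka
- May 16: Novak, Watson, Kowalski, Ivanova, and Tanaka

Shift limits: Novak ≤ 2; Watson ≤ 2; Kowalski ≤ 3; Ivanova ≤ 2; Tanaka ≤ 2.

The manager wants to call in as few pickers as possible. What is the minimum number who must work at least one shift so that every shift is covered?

4

9 slots to fill and no one can take more than 3, so at least ⌈9/3⌉ = 3 pickers are needed.
Any 3 pickers together have capacity at most 3+2+2 = 7 < 9 slots, so 3 can never suffice.
Novak, Watson, Kowalski, and Ivanova alone can cover everything: May 9→Kowalski, May 10→Novak+Watson, May 11→Watson, May 12→Novak, May 13→Kowalski, May 14→Ivanova, May 15→Kowalski, May 16→Ivanova.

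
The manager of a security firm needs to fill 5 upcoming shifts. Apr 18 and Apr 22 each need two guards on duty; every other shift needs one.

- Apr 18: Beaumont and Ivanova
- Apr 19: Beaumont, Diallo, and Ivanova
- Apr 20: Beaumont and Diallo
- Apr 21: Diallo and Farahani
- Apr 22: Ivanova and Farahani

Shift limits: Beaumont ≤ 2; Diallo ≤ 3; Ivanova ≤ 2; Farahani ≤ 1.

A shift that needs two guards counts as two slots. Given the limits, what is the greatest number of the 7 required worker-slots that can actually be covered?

Total capacity across all guards is 2+3+2+1 = 8, and 7 slots are needed, so at most 7 can be filled.
An assignment achieving 7: Apr 18→Beaumont+Ivanova, Apr 19→Diallo, Apr 20→Beaumont, Apr 21→Diallo, Apr 22→Ivanova+Farahani.
Loads: Beaumont 2/2, Diallo 2/3, Ivanova 2/2, Farahani 1/1.

7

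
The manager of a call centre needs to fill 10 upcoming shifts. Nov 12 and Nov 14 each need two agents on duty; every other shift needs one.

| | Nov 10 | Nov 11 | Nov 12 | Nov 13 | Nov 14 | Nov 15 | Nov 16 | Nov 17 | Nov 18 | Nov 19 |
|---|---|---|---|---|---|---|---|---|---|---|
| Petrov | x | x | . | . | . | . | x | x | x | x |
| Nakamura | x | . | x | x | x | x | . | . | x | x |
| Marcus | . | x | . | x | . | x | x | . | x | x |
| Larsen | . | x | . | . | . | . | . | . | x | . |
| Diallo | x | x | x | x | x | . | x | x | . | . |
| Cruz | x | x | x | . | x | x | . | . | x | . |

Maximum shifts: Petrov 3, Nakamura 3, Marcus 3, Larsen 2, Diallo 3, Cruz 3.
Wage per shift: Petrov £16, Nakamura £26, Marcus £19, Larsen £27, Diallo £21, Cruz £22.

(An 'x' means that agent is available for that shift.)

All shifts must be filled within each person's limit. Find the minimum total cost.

£234

Picking the cheapest available agent for each shift independently would cost £220, but that ignores the shift limits.
An optimal schedule: Nov 10→Diallo, Nov 11→Marcus, Nov 12→Diallo+Cruz, Nov 13→Marcus, Nov 14→Diallo+Cruz, Nov 15→Marcus, Nov 16→Petrov, Nov 17→Petrov, Nov 18→Cruz, Nov 19→Petrov.
Total: 21 + 19 + 21 + 22 + 19 + 21 + 22 + 19 + 16 + 16 + 22 + 16 = £234.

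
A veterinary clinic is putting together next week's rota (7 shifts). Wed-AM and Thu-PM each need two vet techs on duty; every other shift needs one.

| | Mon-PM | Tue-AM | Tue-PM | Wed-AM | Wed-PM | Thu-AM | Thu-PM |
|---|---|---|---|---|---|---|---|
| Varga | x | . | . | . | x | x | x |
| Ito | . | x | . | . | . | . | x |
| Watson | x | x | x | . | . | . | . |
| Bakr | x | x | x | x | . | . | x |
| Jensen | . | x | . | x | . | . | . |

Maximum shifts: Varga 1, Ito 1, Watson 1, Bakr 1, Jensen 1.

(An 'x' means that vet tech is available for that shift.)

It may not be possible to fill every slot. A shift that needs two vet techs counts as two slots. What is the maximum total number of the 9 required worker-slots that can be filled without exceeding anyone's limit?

5

Total capacity across all vet techs is 1+1+1+1+1 = 5, and 9 slots are needed, so at most 5 can be filled.
An assignment achieving 5: Tue-PM→Watson, Wed-AM→Bakr+Jensen, Wed-PM→Varga, Thu-PM→Ito.
Loads: Varga 1/1, Ito 1/1, Watson 1/1, Bakr 1/1, Jensen 1/1.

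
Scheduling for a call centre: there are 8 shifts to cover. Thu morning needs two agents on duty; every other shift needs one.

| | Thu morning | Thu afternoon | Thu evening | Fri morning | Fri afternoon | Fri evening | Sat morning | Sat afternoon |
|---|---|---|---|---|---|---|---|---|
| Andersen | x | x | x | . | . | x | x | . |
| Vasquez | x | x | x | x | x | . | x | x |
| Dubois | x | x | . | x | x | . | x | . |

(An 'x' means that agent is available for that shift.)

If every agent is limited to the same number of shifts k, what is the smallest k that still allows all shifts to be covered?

3

With 3 agents and 9 worker-slots to fill, someone must work at least ⌈9/3⌉ = 3 shifts, so k ≥ 3.
k = 3 works: Thu morning→Andersen+Dubois, Thu afternoon→Dubois, Thu evening→Andersen, Fri morning→Vasquez, Fri afternoon→Vasquez, Fri evening→Andersen, Sat morning→Dubois, Sat afternoon→Vasquez.
Loads: Andersen 3, Vasquez 3, Dubois 3 — all ≤ 3.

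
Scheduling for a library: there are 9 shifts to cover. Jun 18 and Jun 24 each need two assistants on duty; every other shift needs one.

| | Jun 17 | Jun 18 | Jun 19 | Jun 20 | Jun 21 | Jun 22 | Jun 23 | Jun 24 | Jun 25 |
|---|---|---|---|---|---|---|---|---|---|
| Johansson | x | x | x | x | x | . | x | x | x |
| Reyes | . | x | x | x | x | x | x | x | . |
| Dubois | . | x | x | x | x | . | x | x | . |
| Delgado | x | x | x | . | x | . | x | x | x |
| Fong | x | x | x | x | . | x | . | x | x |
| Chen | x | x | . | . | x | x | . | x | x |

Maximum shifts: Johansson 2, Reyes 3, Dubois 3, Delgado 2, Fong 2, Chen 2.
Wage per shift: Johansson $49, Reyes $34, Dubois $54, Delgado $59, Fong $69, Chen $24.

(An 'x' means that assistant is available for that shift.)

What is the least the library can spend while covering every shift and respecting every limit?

Picking the cheapest available assistant for each shift independently would cost $314, but that ignores the shift limits.
An optimal schedule: Jun 17→Chen, Jun 18→Johansson+Dubois, Jun 19→Reyes, Jun 20→Reyes, Jun 21→Dubois, Jun 22→Chen, Jun 23→Reyes, Jun 24→Dubois+Delgado, Jun 25→Johansson.
Total: 24 + 49 + 54 + 34 + 34 + 54 + 24 + 34 + 54 + 59 + 49 = $469.

$469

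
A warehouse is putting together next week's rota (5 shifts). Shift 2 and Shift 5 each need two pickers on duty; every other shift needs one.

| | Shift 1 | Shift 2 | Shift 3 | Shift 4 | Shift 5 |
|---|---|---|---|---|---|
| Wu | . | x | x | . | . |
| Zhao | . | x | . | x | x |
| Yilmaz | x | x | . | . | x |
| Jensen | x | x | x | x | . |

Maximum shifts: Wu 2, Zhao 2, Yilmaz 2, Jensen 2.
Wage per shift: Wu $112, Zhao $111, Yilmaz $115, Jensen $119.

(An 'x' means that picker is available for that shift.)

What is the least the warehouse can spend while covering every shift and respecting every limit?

Shift 5 can only be covered by Zhao and Yilmaz, so that assignment is forced.
Picking the cheapest available picker for each shift independently would cost $787, but that ignores the shift limits.
An optimal schedule: Shift 1→Yilmaz, Shift 2→Wu+Jensen, Shift 3→Wu, Shift 4→Zhao, Shift 5→Zhao+Yilmaz.
Total: 115 + 112 + 119 + 112 + 111 + 111 + 115 = $795.

$795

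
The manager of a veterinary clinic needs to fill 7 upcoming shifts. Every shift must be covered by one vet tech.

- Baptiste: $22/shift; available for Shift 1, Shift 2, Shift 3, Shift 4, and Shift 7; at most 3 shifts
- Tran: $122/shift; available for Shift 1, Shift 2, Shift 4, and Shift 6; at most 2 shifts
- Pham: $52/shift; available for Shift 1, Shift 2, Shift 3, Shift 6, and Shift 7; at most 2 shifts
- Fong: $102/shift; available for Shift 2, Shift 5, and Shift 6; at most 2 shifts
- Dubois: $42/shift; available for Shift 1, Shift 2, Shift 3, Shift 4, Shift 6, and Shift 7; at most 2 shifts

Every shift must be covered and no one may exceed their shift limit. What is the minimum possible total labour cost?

Shift 5 can only be covered by Fong, so that assignment is forced.
Picking the cheapest available vet tech for each shift independently would cost $254, but that ignores the shift limits.
An optimal schedule: Shift 1→Dubois, Shift 2→Pham, Shift 3→Baptiste, Shift 4→Baptiste, Shift 5→Fong, Shift 6→Dubois, Shift 7→Baptiste.
Total: 42 + 52 + 22 + 22 + 102 + 42 + 22 = $304.

$304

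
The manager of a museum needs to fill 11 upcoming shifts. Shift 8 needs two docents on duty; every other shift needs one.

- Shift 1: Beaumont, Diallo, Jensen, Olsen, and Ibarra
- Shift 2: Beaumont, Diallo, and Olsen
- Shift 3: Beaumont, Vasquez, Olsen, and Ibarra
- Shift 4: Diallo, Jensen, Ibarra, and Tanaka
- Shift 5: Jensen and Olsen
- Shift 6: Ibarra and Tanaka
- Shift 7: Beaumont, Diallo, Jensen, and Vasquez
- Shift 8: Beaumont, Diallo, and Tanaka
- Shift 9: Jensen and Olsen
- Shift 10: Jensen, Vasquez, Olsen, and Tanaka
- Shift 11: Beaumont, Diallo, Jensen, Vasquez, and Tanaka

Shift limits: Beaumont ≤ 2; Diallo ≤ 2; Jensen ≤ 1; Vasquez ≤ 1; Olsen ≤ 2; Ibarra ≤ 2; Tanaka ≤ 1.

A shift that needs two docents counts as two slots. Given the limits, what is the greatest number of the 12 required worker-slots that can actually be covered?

11

Total capacity across all docents is 2+2+1+1+2+2+1 = 11, and 12 slots are needed, so at most 11 can be filled.
An assignment achieving 11: Shift 1→Ibarra, Shift 2→Beaumont, Shift 3→Vasquez, Shift 4→Diallo, Shift 5→Jensen, Shift 6→Ibarra, Shift 8→Beaumont+Diallo, Shift 9→Olsen, Shift 10→Olsen, Shift 11→Tanaka.
Loads: Beaumont 2/2, Diallo 2/2, Jensen 1/1, Vasquez 1/1, Olsen 2/2, Ibarra 2/2, Tanaka 1/1.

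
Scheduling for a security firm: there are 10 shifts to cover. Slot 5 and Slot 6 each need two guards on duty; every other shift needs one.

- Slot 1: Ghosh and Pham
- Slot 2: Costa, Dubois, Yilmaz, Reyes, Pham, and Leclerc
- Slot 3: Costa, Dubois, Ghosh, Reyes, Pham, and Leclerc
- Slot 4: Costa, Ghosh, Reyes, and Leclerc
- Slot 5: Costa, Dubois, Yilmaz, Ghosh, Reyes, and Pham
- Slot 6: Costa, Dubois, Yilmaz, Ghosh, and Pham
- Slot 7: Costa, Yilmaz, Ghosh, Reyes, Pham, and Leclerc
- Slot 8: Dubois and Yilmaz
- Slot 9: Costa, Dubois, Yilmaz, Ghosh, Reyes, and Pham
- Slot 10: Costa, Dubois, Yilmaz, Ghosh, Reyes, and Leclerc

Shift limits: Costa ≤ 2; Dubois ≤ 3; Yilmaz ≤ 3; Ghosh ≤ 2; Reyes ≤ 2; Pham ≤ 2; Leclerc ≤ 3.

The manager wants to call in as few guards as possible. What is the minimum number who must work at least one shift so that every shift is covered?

5

12 slots to fill and no one can take more than 3, so at least ⌈12/3⌉ = 4 guards are needed.
Any 4 guards together have capacity at most 3+3+3+2 = 11 < 12 slots, so 4 can never suffice.
Costa, Dubois, Yilmaz, Ghosh, and Reyes alone can cover everything: Slot 1→Ghosh, Slot 2→Costa, Slot 3→Dubois, Slot 4→Costa, Slot 5→Yilmaz+Reyes, Slot 6→Yilmaz+Ghosh, Slot 7→Yilmaz, Slot 8→Dubois, Slot 9→Dubois, Slot 10→Reyes.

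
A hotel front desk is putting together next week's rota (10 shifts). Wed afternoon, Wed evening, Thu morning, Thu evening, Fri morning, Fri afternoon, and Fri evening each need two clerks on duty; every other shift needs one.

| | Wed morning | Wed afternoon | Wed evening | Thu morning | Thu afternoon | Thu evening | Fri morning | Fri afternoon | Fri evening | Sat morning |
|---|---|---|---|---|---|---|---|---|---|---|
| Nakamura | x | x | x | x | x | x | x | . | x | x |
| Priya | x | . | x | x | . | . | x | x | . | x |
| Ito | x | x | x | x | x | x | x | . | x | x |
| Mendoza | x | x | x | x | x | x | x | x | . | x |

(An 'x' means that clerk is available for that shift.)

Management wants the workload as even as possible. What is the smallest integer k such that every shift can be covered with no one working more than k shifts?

With 4 clerks and 17 worker-slots to fill, someone must work at least ⌈17/4⌉ = 5 shifts, so k ≥ 5.
k = 5 works: Wed morning→Nakamura, Wed afternoon→Nakamura+Ito, Wed evening→Priya+Ito, Thu morning→Priya+Ito, Thu afternoon→Nakamura, Thu evening→Nakamura+Ito, Fri morning→Priya+Mendoza, Fri afternoon→Priya+Mendoza, Fri evening→Nakamura+Ito, Sat morning→Priya.
Loads: Nakamura 5, Priya 5, Ito 5, Mendoza 2 — all ≤ 5.

5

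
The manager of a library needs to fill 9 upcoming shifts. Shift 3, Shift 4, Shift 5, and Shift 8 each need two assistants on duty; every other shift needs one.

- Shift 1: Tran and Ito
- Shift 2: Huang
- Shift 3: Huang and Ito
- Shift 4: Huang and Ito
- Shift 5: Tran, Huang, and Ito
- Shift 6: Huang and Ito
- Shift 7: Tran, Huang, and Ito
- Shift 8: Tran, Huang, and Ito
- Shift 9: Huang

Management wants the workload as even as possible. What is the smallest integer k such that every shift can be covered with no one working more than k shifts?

With 3 assistants and 13 worker-slots to fill, someone must work at least ⌈13/3⌉ = 5 shifts, so k ≥ 5.
k = 5 works: Shift 1→Tran, Shift 2→Huang, Shift 3→Huang+Ito, Shift 4→Huang+Ito, Shift 5→Tran+Ito, Shift 6→Huang, Shift 7→Tran, Shift 8→Tran+Ito, Shift 9→Huang.
Loads: Tran 4, Huang 5, Ito 4 — all ≤ 5.

5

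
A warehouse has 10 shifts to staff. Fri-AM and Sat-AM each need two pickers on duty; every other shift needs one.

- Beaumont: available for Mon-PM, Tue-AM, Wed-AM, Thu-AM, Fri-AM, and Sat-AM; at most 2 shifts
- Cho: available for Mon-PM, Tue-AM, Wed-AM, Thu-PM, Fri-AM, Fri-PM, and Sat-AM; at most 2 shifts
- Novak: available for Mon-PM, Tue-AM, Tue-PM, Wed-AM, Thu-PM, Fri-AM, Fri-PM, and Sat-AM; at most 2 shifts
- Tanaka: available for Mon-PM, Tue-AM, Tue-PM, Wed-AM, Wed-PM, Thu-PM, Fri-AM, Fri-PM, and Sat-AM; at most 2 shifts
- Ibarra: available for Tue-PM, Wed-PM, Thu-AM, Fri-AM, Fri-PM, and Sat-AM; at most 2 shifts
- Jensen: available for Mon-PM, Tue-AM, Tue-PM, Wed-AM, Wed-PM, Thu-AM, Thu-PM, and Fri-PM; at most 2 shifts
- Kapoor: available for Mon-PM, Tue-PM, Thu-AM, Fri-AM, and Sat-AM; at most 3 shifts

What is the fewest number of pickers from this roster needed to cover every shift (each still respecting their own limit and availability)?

12 slots to fill and no one can take more than 3, so at least ⌈12/3⌉ = 4 pickers are needed.
Any 5 pickers together have capacity at most 3+2+2+2+2 = 11 < 12 slots, so 5 can never suffice.
Beaumont, Cho, Novak, Tanaka, Ibarra, and Jensen alone can cover everything: Mon-PM→Beaumont, Tue-AM→Cho, Tue-PM→Novak, Wed-AM→Jensen, Wed-PM→Tanaka, Thu-AM→Beaumont, Thu-PM→Cho, Fri-AM→Novak+Ibarra, Fri-PM→Jensen, Sat-AM→Tanaka+Ibarra.

6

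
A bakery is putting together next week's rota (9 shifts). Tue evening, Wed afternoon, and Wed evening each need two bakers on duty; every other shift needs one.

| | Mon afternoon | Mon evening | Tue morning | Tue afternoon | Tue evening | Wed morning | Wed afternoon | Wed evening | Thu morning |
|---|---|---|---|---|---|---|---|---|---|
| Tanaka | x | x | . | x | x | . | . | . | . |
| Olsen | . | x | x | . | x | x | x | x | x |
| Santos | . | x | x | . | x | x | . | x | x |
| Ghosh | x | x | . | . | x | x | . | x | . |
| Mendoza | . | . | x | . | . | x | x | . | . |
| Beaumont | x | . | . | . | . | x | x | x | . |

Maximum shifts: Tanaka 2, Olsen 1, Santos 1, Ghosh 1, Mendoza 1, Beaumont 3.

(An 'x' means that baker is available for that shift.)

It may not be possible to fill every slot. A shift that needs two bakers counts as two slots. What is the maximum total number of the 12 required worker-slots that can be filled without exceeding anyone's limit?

Total capacity across all bakers is 2+1+1+1+1+3 = 9, and 12 slots are needed, so at most 9 can be filled.
An assignment achieving 9: Mon afternoon→Tanaka, Mon evening→Ghosh, Tue morning→Santos, Tue afternoon→Tanaka, Wed morning→Beaumont, Wed afternoon→Mendoza+Beaumont, Wed evening→Beaumont, Thu morning→Olsen.
Loads: Tanaka 2/2, Olsen 1/1, Santos 1/1, Ghosh 1/1, Mendoza 1/1, Beaumont 3/3.

9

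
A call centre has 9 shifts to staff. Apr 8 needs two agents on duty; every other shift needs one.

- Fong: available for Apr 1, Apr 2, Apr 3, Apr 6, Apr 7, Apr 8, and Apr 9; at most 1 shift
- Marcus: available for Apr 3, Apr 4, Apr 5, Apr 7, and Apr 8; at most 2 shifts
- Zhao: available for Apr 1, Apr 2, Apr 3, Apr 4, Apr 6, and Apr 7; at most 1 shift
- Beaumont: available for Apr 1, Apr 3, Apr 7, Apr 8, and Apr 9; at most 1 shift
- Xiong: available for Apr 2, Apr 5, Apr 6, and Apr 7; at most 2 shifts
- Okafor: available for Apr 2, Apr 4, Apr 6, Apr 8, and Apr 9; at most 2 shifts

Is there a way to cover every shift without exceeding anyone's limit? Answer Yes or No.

No

Total capacity is 1+2+1+1+2+2 = 9 but 10 worker-slots are needed — infeasible.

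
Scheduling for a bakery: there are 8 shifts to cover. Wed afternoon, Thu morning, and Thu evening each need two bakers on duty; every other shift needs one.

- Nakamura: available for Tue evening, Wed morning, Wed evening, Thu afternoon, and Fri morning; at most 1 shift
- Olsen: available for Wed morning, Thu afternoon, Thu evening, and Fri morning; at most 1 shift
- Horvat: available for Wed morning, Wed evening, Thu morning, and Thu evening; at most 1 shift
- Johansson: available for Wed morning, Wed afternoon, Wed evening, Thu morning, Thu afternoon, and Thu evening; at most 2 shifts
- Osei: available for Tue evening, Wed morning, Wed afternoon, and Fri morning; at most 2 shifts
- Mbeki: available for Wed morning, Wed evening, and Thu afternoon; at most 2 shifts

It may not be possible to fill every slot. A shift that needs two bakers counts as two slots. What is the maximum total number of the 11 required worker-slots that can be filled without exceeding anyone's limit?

Total capacity across all bakers is 1+1+1+2+2+2 = 9, and 11 slots are needed, so at most 9 can be filled.
An assignment achieving 9: Tue evening→Nakamura, Wed afternoon→Johansson+Osei, Wed evening→Mbeki, Thu morning→Horvat+Johansson, Thu afternoon→Mbeki, Thu evening→Olsen, Fri morning→Osei.
Loads: Nakamura 1/1, Olsen 1/1, Horvat 1/1, Johansson 2/2, Osei 2/2, Mbeki 2/2.

9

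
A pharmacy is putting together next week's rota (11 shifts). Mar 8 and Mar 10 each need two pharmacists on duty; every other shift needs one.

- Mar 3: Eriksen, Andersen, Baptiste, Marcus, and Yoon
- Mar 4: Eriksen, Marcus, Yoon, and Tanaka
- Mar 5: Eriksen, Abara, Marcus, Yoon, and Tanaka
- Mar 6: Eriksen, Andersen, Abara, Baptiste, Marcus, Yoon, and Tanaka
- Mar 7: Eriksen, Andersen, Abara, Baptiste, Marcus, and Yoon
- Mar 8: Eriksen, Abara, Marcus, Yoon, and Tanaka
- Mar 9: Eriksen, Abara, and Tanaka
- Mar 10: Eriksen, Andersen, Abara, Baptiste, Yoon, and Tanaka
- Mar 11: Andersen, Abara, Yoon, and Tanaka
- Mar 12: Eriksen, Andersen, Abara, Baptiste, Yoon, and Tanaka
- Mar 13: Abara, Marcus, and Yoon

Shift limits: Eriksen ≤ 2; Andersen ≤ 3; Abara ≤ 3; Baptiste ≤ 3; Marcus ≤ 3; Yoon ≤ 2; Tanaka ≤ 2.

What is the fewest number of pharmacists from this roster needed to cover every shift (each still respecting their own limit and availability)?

5

13 slots to fill and no one can take more than 3, so at least ⌈13/3⌉ = 5 pharmacists are needed.
Eriksen, Andersen, Abara, Baptiste, and Marcus alone can cover everything: Mar 3→Andersen, Mar 4→Eriksen, Mar 5→Abara, Mar 6→Baptiste, Mar 7→Marcus, Mar 8→Abara+Marcus, Mar 9→Eriksen, Mar 10→Andersen+Baptiste, Mar 11→Andersen, Mar 12→Baptiste, Mar 13→Abara.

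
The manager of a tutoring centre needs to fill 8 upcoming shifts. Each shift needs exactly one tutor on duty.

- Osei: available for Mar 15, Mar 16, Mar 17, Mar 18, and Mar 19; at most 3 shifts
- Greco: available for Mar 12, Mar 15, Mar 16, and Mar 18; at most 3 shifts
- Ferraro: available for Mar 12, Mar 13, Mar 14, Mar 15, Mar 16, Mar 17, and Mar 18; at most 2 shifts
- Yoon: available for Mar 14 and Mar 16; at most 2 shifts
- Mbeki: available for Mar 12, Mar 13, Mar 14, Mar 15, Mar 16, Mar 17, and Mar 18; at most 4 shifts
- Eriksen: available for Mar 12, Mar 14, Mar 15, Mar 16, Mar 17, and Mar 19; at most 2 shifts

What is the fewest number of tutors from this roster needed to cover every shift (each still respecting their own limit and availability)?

3

8 slots to fill and no one can take more than 4, so at least ⌈8/4⌉ = 2 tutors are needed.
Any 2 tutors together have capacity at most 4+3 = 7 < 8 slots, so 2 can never suffice.
Osei, Greco, and Ferraro alone can cover everything: Mar 12→Greco, Mar 13→Ferraro, Mar 14→Ferraro, Mar 15→Osei, Mar 16→Greco, Mar 17→Osei, Mar 18→Greco, Mar 19→Osei.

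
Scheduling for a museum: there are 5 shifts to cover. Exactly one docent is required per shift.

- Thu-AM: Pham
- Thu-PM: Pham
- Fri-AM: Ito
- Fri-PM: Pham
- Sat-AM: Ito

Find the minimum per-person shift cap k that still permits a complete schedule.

With 2 docents and 5 worker-slots to fill, someone must work at least ⌈5/2⌉ = 3 shifts, so k ≥ 3.
k = 3 works: Thu-AM→Pham, Thu-PM→Pham, Fri-AM→Ito, Fri-PM→Pham, Sat-AM→Ito.
Loads: Pham 3, Ito 2 — all ≤ 3.

3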